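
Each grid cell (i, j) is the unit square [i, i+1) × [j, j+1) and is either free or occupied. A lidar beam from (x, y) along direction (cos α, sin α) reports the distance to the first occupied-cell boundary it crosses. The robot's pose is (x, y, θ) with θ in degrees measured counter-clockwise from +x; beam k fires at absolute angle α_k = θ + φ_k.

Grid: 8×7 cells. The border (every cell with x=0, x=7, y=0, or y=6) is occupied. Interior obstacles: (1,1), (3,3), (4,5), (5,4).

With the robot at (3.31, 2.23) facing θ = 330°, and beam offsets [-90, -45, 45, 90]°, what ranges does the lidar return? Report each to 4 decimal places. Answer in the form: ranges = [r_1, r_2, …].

beam 1: φ=-90°, α=240°
  d=(-0.5000,-0.8660)  start (3,2)  tX=0.6200 tY=0.2656  stride 1/|dx|=2.0000 1/|dy|=1.1547
    cross y-line → (3,1), t=0.2656
    cross x-line → (2,1), t=0.6200
    cross y-line → (2,0), t=1.4203 (wall)
  → r_1 = 1.4203
beam 2: φ=-45°, α=285°
  d=(0.2588,-0.9659)  start (3,2)  tX=2.6660 tY=0.2381  stride 1/|dx|=3.8637 1/|dy|=1.0353
    cross y-line → (3,1), t=0.2381
    cross y-line → (3,0), t=1.2734 (wall)
  → r_2 = 1.2734
beam 3: φ=45°, α=15°
  d=(0.9659,0.2588)  start (3,2)  tX=0.7143 tY=2.9751  stride 1/|dx|=1.0353 1/|dy|=3.8637
    cross x-line → (4,2), t=0.7143
    cross x-line → (5,2), t=1.7496
    cross x-line → (6,2), t=2.7849
    cross y-line → (6,3), t=2.9751
    cross x-line → (7,3), t=3.8202 (wall)
  → r_3 = 3.8202
beam 4: φ=90°, α=60°
  d=(0.5000,0.8660)  start (3,2)  tX=1.3800 tY=0.8891  stride 1/|dx|=2.0000 1/|dy|=1.1547
    cross y-line → (3,3), t=0.8891 (wall)
  → r_4 = 0.8891

ranges = [1.4203, 1.2734, 3.8202, 0.8891]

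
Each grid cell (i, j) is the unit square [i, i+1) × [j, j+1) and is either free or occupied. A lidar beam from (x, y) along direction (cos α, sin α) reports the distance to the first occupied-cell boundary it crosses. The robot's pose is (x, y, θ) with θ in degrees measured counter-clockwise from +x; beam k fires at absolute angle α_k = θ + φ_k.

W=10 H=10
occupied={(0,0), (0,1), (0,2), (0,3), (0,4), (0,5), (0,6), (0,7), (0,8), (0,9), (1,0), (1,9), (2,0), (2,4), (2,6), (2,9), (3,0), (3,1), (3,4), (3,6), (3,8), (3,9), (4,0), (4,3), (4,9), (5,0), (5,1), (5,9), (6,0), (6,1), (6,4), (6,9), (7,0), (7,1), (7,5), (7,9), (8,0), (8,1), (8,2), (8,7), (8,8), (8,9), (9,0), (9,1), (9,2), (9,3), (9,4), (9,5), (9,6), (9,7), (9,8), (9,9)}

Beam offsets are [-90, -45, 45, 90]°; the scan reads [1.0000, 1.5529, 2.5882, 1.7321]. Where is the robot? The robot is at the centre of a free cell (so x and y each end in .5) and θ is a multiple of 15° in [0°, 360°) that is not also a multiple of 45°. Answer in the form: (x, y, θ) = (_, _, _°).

(x, y, θ) = (1.5, 2.5, 330°)

The pose lattice has 48·16 = 768 candidates. Test each by forward raycasting.
  (4.5, 6.5, 15°): beam 1 = 4.6587 ≠ 1.0000 ✗
  (6.5, 8.5, 15°): beam 1 = 2.5882 ≠ 1.0000 ✗
  (2.5, 8.5, 300°): beam 1 = 1.7321 ≠ 1.0000 ✗
  …
  (1.5, 2.5, 330°): r_1=1.0000, r_2=1.5529, r_3=2.5882, r_4=1.7321 — all match ✓
Only this pose fits every beam.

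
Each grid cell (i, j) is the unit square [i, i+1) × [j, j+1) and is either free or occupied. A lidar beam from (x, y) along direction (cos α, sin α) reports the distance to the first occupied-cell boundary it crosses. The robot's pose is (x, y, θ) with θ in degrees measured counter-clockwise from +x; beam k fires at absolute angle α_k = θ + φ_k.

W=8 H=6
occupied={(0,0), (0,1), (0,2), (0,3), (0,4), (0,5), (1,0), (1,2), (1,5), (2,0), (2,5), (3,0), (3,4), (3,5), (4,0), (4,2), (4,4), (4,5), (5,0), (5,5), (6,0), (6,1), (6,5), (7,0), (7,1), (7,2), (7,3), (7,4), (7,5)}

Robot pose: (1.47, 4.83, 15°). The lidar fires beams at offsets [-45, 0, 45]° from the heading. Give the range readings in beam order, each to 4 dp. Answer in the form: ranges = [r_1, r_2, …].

beam 1: φ=-45°, α=330°
  dir = (cos 330°, sin 330°) = (0.8660, -0.5000); from cell (1,4)
  next x-line at t=0.6120, next y-line at t=1.6600; Δt_x=1.1547, Δt_y=2.0000
    x: enter (2,4) at t=0.6120
    y: enter (2,3) at t=1.6600
    x: enter (3,3) at t=1.7667
    x: enter (4,3) at t=2.9214
    y: enter (4,2) at t=3.6600 ← occupied
  → r_1 = 3.6600
beam 2: φ=0°, α=15°
  dir = (cos 15°, sin 15°) = (0.9659, 0.2588); from cell (1,4)
  next x-line at t=0.5487, next y-line at t=0.6568; Δt_x=1.0353, Δt_y=3.8637
    x: enter (2,4) at t=0.5487
    y: enter (2,5) at t=0.6568 ← occupied
  → r_2 = 0.6568
beam 3: φ=45°, α=60°
  dir = (cos 60°, sin 60°) = (0.5000, 0.8660); from cell (1,4)
  next x-line at t=1.0600, next y-line at t=0.1963; Δt_x=2.0000, Δt_y=1.1547
    y: enter (1,5) at t=0.1963 ← occupied
  → r_3 = 0.1963

ranges = [3.6600, 0.6568, 0.1963]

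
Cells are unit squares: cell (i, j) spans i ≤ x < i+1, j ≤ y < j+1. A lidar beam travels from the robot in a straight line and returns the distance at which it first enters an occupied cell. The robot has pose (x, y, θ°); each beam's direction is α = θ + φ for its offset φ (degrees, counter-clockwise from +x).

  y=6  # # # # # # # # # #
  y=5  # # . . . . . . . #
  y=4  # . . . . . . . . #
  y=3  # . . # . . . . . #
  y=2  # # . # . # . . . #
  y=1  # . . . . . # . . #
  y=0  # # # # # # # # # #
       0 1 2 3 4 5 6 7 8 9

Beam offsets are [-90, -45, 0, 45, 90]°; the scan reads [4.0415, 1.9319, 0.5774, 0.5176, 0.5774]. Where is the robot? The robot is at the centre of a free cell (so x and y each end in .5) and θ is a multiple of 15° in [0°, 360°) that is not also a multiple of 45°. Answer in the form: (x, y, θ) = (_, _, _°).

(x, y, θ) = (8.5, 5.5, 330°)

Candidates: 34 free-cell centres × 16 headings = 544 poses. Raycast each; keep the one whose scan matches to 4 dp.
  (7.5, 1.5, 75°): beam 1 = 1.5529 ≠ 4.0415 ✗
  (5.5, 5.5, 300°): beam 1 = 5.0000 ≠ 4.0415 ✗
  (7.5, 4.5, 330°): beam 1 = 2.8868 ≠ 4.0415 ✗
  (8.5, 3.5, 150°): beam 1 = 1.0000 ≠ 4.0415 ✗
  (4.5, 4.5, 15°): beam 1 = 1.9319 ≠ 4.0415 ✗
  …
  (8.5, 5.5, 330°): r_1=4.0415, r_2=1.9319, r_3=0.5774, r_4=0.5176, r_5=0.5774 — all match ✓
No second candidate reproduces the full scan.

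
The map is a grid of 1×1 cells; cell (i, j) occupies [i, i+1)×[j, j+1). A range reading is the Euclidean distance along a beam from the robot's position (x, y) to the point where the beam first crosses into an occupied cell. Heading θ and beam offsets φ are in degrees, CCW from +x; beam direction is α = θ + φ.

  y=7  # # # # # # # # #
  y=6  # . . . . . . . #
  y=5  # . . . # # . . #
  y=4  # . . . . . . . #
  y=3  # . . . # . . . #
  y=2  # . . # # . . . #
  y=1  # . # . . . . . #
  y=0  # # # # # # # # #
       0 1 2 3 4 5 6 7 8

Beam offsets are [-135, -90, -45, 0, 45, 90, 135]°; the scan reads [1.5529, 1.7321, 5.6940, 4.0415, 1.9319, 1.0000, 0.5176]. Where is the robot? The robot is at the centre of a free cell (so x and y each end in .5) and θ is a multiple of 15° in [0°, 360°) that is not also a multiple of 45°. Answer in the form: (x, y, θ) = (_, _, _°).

Candidates: 36 free-cell centres × 16 headings = 576 poses. Raycast each; keep the one whose scan matches to 4 dp.
  (7.5, 6.5, 105°): beam 1 = 0.5774 ≠ 1.5529 ✗
  (6.5, 3.5, 150°): beam 2 = 3.0000 ≠ 1.7321 ✗
  (1.5, 1.5, 165°): beam 1 = 0.5774 ≠ 1.5529 ✗
  (1.5, 1.5, 75°): beam 1 = 0.5774 ≠ 1.5529 ✗
  …
  (6.5, 1.5, 120°): r_1=1.5529, r_2=1.7321, r_3=5.6940, r_4=4.0415, r_5=1.9319, r_6=1.0000, r_7=0.5176 — all match ✓
No second candidate reproduces the full scan.

(x, y, θ) = (6.5, 1.5, 120°)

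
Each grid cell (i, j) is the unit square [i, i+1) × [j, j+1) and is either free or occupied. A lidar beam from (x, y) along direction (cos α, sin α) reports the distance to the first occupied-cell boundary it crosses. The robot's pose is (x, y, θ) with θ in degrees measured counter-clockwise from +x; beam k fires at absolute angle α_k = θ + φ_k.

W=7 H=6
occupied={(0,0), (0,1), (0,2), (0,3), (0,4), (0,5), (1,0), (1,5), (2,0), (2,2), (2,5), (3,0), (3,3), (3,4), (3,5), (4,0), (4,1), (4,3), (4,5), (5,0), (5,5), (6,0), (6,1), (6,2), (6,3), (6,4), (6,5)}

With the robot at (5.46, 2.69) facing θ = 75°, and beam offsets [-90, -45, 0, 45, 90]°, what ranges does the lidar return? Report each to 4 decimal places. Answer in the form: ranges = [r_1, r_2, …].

ranges = [0.5590, 0.6235, 2.0864, 0.9200, 1.1977]

beam 1: φ=-90°, α=345°
  d=(0.9659,-0.2588)  start (5,2)  tX=0.5590 tY=2.6660  stride 1/|dx|=1.0353 1/|dy|=3.8637
    cross x-line → (6,2), t=0.5590 (wall)
  → r_1 = 0.5590
beam 2: φ=-45°, α=30°
  d=(0.8660,0.5000)  start (5,2)  tX=0.6235 tY=0.6200  stride 1/|dx|=1.1547 1/|dy|=2.0000
    cross y-line → (5,3), t=0.6200
    cross x-line → (6,3), t=0.6235 (wall)
  → r_2 = 0.6235
beam 3: φ=0°, α=75°
  d=(0.2588,0.9659)  start (5,2)  tX=2.0864 tY=0.3209  stride 1/|dx|=3.8637 1/|dy|=1.0353
    cross y-line → (5,3), t=0.3209
    cross y-line → (5,4), t=1.3562
    cross x-line → (6,4), t=2.0864 (wall)
  → r_3 = 2.0864
beam 4: φ=45°, α=120°
  d=(-0.5000,0.8660)  start (5,2)  tX=0.9200 tY=0.3580  stride 1/|dx|=2.0000 1/|dy|=1.1547
    cross y-line → (5,3), t=0.3580
    cross x-line → (4,3), t=0.9200 (wall)
  → r_4 = 0.9200
beam 5: φ=90°, α=165°
  d=(-0.9659,0.2588)  start (5,2)  tX=0.4762 tY=1.1977  stride 1/|dx|=1.0353 1/|dy|=3.8637
    cross x-line → (4,2), t=0.4762
    cross y-line → (4,3), t=1.1977 (wall)
  → r_5 = 1.1977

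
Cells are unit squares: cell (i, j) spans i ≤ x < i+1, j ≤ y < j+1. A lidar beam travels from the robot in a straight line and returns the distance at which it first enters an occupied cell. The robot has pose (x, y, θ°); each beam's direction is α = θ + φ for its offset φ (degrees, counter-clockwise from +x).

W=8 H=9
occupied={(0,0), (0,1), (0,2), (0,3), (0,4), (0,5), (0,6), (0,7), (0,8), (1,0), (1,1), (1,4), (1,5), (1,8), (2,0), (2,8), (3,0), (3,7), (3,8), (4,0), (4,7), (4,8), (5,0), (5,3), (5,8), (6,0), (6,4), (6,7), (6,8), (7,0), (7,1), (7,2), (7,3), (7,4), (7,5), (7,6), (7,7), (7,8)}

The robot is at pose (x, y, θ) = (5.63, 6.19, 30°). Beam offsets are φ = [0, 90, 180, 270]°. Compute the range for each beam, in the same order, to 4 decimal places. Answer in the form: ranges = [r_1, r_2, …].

ranges = [1.5819, 1.2600, 4.1916, 1.3741]

beam 1: φ=0°, α=30°
  direction (0.8660, 0.5000); cell (5,6); t to first gridline: x 0.4272, y 1.6200 (then +1.1547 / +2.0000)
    (6,6) via x @ 0.4272
    (7,6) via x @ 1.5819  # hit
  → r_1 = 1.5819
beam 2: φ=90°, α=120°
  direction (-0.5000, 0.8660); cell (5,6); t to first gridline: x 1.2600, y 0.9353 (then +2.0000 / +1.1547)
    (5,7) via y @ 0.9353
    (4,7) via x @ 1.2600  # hit
  → r_2 = 1.2600
beam 3: φ=180°, α=210°
  direction (-0.8660, -0.5000); cell (5,6); t to first gridline: x 0.7275, y 0.3800 (then +1.1547 / +2.0000)
    (5,5) via y @ 0.3800
    (4,5) via x @ 0.7275
    (3,5) via x @ 1.8822
    (3,4) via y @ 2.3800
    (2,4) via x @ 3.0369
    (1,4) via x @ 4.1916  # hit
  → r_3 = 4.1916
beam 4: φ=270°, α=300°
  direction (0.5000, -0.8660); cell (5,6); t to first gridline: x 0.7400, y 0.2194 (then +2.0000 / +1.1547)
    (5,5) via y @ 0.2194
    (6,5) via x @ 0.7400
    (6,4) via y @ 1.3741  # hit
  → r_4 = 1.3741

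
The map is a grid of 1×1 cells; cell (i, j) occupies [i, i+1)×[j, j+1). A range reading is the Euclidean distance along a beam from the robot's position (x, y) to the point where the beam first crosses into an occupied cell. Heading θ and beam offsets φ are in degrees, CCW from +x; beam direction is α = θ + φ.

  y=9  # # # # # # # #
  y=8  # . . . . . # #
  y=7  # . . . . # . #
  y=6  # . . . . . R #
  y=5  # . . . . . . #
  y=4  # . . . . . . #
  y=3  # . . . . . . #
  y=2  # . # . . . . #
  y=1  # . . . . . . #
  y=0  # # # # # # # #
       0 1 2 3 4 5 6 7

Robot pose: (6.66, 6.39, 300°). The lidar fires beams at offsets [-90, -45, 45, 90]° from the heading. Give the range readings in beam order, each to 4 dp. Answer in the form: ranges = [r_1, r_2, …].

ranges = [6.5356, 5.5801, 0.3520, 0.3926]

beam 1: φ=-90°, α=210°
  direction (-0.8660, -0.5000); cell (6,6); t to first gridline: x 0.7621, y 0.7800 (then +1.1547 / +2.0000)
    (5,6) via x @ 0.7621
    (5,5) via y @ 0.7800
    (4,5) via x @ 1.9168
    (4,4) via y @ 2.7800
    (3,4) via x @ 3.0715
    (2,4) via x @ 4.2262
    (2,3) via y @ 4.7800
    (1,3) via x @ 5.3809
    (0,3) via x @ 6.5356  # hit
  → r_1 = 6.5356
beam 2: φ=-45°, α=255°
  direction (-0.2588, -0.9659); cell (6,6); t to first gridline: x 2.5500, y 0.4038 (then +3.8637 / +1.0353)
    (6,5) via y @ 0.4038
    (6,4) via y @ 1.4390
    (6,3) via y @ 2.4743
    (5,3) via x @ 2.5500
    (5,2) via y @ 3.5096
    (5,1) via y @ 4.5449
    (5,0) via y @ 5.5801  # hit
  → r_2 = 5.5801
beam 3: φ=45°, α=345°
  direction (0.9659, -0.2588); cell (6,6); t to first gridline: x 0.3520, y 1.5068 (then +1.0353 / +3.8637)
    (7,6) via x @ 0.3520  # hit
  → r_3 = 0.3520
beam 4: φ=90°, α=30°
  direction (0.8660, 0.5000); cell (6,6); t to first gridline: x 0.3926, y 1.2200 (then +1.1547 / +2.0000)
    (7,6) via x @ 0.3926  # hit
  → r_4 = 0.3926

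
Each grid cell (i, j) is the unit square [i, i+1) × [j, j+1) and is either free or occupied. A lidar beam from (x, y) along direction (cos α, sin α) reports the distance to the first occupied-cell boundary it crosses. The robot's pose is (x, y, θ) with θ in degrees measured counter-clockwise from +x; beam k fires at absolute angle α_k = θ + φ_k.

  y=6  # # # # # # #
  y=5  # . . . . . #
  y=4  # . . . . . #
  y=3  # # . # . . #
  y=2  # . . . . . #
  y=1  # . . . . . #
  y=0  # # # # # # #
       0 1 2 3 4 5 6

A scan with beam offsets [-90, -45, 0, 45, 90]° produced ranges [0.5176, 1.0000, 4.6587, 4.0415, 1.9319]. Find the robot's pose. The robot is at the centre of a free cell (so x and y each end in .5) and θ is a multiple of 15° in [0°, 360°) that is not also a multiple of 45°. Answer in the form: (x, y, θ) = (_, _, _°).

Candidates: 23 free-cell centres × 16 headings = 368 poses. Raycast each; keep the one whose scan matches to 4 dp.
  (2.5, 2.5, 165°): beam 1 = 3.6235 ≠ 0.5176 ✗
  (3.5, 2.5, 300°): beam 1 = 2.8868 ≠ 0.5176 ✗
  (2.5, 3.5, 330°): beam 1 = 2.8868 ≠ 0.5176 ✗
  …
  (5.5, 1.5, 105°): r_1=0.5176, r_2=1.0000, r_3=4.6587, r_4=4.0415, r_5=1.9319 — all match ✓
Only this pose fits every beam.

(x, y, θ) = (5.5, 1.5, 105°)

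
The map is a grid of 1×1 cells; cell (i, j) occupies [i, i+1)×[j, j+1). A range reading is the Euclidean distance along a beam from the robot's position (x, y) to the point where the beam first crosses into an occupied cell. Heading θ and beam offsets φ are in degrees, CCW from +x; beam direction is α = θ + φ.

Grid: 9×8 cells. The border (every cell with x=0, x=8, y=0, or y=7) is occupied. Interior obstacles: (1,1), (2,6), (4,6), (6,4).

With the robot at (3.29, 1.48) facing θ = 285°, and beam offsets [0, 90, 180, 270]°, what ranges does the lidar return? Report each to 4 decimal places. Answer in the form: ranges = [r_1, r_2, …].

beam 1: φ=0°, α=285°
  direction (0.2588, -0.9659); cell (3,1); t to first gridline: x 2.7432, y 0.4969 (then +3.8637 / +1.0353)
    (3,0) via y @ 0.4969  # hit
  → r_1 = 0.4969
beam 2: φ=90°, α=15°
  direction (0.9659, 0.2588); cell (3,1); t to first gridline: x 0.7350, y 2.0091 (then +1.0353 / +3.8637)
    (4,1) via x @ 0.7350
    (5,1) via x @ 1.7703
    (5,2) via y @ 2.0091
    (6,2) via x @ 2.8056
    (7,2) via x @ 3.8409
    (8,2) via x @ 4.8762  # hit
  → r_2 = 4.8762
beam 3: φ=180°, α=105°
  direction (-0.2588, 0.9659); cell (3,1); t to first gridline: x 1.1205, y 0.5383 (then +3.8637 / +1.0353)
    (3,2) via y @ 0.5383
    (2,2) via x @ 1.1205
    (2,3) via y @ 1.5736
    (2,4) via y @ 2.6089
    (2,5) via y @ 3.6442
    (2,6) via y @ 4.6794  # hit
  → r_3 = 4.6794
beam 4: φ=270°, α=195°
  direction (-0.9659, -0.2588); cell (3,1); t to first gridline: x 0.3002, y 1.8546 (then +1.0353 / +3.8637)
    (2,1) via x @ 0.3002
    (1,1) via x @ 1.3355  # hit
  → r_4 = 1.3355

ranges = [0.4969, 4.8762, 4.6794, 1.3355]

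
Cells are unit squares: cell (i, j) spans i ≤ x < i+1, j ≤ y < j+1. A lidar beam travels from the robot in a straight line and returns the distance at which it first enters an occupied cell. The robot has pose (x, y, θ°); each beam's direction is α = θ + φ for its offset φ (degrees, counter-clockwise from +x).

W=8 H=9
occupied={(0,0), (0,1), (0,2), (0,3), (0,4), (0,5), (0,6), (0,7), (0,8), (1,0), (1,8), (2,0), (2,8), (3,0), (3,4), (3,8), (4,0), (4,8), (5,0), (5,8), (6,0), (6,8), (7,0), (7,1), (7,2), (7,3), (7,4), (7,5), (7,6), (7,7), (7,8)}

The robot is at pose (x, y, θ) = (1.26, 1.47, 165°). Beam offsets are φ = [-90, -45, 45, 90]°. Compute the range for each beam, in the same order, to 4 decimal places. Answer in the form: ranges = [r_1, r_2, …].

ranges = [6.7604, 0.5200, 0.3002, 0.4866]

beam 1: φ=-90°, α=75°
  direction (0.2588, 0.9659); cell (1,1); t to first gridline: x 2.8591, y 0.5487 (then +3.8637 / +1.0353)
    (1,2) via y @ 0.5487
    (1,3) via y @ 1.5840
    (1,4) via y @ 2.6192
    (2,4) via x @ 2.8591
    (2,5) via y @ 3.6545
    (2,6) via y @ 4.6898
    (2,7) via y @ 5.7251
    (3,7) via x @ 6.7228
    (3,8) via y @ 6.7604  # hit
  → r_1 = 6.7604
beam 2: φ=-45°, α=120°
  direction (-0.5000, 0.8660); cell (1,1); t to first gridline: x 0.5200, y 0.6120 (then +2.0000 / +1.1547)
    (0,1) via x @ 0.5200  # hit
  → r_2 = 0.5200
beam 3: φ=45°, α=210°
  direction (-0.8660, -0.5000); cell (1,1); t to first gridline: x 0.3002, y 0.9400 (then +1.1547 / +2.0000)
    (0,1) via x @ 0.3002  # hit
  → r_3 = 0.3002
beam 4: φ=90°, α=255°
  direction (-0.2588, -0.9659); cell (1,1); t to first gridline: x 1.0046, y 0.4866 (then +3.8637 / +1.0353)
    (1,0) via y @ 0.4866  # hit
  → r_4 = 0.4866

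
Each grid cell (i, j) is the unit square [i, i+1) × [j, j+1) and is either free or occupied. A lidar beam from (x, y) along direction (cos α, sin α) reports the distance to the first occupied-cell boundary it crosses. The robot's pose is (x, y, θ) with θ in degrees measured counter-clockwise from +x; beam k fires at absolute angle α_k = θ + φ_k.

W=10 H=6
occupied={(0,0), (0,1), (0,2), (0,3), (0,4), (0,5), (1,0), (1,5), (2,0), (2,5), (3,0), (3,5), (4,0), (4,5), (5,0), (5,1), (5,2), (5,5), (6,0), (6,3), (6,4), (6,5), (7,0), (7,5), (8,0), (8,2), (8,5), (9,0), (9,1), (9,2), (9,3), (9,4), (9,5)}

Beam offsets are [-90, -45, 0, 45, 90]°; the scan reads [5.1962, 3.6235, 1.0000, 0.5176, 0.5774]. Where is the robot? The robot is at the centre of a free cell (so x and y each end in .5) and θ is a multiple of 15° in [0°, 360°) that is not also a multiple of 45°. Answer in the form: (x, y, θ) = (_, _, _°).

(x, y, θ) = (1.5, 1.5, 120°)

Enumerate (i+0.5, j+0.5, θ) over the 27 free cells and 16 admissible headings. For each, cast all 5 beams and compare to the given ranges.
  (7.5, 3.5, 165°): beam 1 = 1.5529 ≠ 5.1962 ✗
  (8.5, 3.5, 15°): beam 1 = 0.5176 ≠ 5.1962 ✗
  (1.5, 1.5, 285°): beam 1 = 0.5176 ≠ 5.1962 ✗
  (2.5, 1.5, 330°): beam 1 = 0.5774 ≠ 5.1962 ✗
  …
  (1.5, 1.5, 120°): r_1=5.1962, r_2=3.6235, r_3=1.0000, r_4=0.5176, r_5=0.5774 — all match ✓
Only this pose fits every beam.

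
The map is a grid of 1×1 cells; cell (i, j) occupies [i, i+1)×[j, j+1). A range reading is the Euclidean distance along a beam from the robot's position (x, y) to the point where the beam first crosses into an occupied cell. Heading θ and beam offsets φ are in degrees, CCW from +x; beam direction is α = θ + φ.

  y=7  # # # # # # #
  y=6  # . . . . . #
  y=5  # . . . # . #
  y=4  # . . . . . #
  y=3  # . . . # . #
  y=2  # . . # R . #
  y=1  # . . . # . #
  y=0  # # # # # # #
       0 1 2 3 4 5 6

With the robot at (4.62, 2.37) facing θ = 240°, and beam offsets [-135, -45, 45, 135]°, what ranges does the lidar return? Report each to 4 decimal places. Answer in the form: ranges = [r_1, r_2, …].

ranges = [0.6522, 0.6419, 0.3831, 1.4287]

beam 1: φ=-135°, α=105°
  dir = (cos 105°, sin 105°) = (-0.2588, 0.9659); from cell (4,2)
  next x-line at t=2.3955, next y-line at t=0.6522; Δt_x=3.8637, Δt_y=1.0353
    y: enter (4,3) at t=0.6522 ← occupied
  → r_1 = 0.6522
beam 2: φ=-45°, α=195°
  dir = (cos 195°, sin 195°) = (-0.9659, -0.2588); from cell (4,2)
  next x-line at t=0.6419, next y-line at t=1.4296; Δt_x=1.0353, Δt_y=3.8637
    x: enter (3,2) at t=0.6419 ← occupied
  → r_2 = 0.6419
beam 3: φ=45°, α=285°
  dir = (cos 285°, sin 285°) = (0.2588, -0.9659); from cell (4,2)
  next x-line at t=1.4682, next y-line at t=0.3831; Δt_x=3.8637, Δt_y=1.0353
    y: enter (4,1) at t=0.3831 ← occupied
  → r_3 = 0.3831
beam 4: φ=135°, α=15°
  dir = (cos 15°, sin 15°) = (0.9659, 0.2588); from cell (4,2)
  next x-line at t=0.3934, next y-line at t=2.4341; Δt_x=1.0353, Δt_y=3.8637
    x: enter (5,2) at t=0.3934
    x: enter (6,2) at t=1.4287 ← occupied
  → r_4 = 1.4287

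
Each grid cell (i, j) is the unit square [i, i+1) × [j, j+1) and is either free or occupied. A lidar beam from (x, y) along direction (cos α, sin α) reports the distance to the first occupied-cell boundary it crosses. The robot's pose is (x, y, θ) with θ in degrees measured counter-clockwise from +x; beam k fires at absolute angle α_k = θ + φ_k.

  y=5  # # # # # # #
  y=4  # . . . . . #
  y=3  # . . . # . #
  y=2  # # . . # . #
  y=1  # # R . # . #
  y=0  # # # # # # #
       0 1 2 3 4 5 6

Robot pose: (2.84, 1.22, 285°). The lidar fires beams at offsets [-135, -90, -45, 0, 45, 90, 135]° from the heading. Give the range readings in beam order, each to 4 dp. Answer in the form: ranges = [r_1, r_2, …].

beam 1: φ=-135°, α=150°
  dir = (cos 150°, sin 150°) = (-0.8660, 0.5000); from cell (2,1)
  next x-line at t=0.9699, next y-line at t=1.5600; Δt_x=1.1547, Δt_y=2.0000
    x: enter (1,1) at t=0.9699 ← occupied
  → r_1 = 0.9699
beam 2: φ=-90°, α=195°
  dir = (cos 195°, sin 195°) = (-0.9659, -0.2588); from cell (2,1)
  next x-line at t=0.8696, next y-line at t=0.8500; Δt_x=1.0353, Δt_y=3.8637
    y: enter (2,0) at t=0.8500 ← occupied
  → r_2 = 0.8500
beam 3: φ=-45°, α=240°
  dir = (cos 240°, sin 240°) = (-0.5000, -0.8660); from cell (2,1)
  next x-line at t=1.6800, next y-line at t=0.2540; Δt_x=2.0000, Δt_y=1.1547
    y: enter (2,0) at t=0.2540 ← occupied
  → r_3 = 0.2540
beam 4: φ=0°, α=285°
  dir = (cos 285°, sin 285°) = (0.2588, -0.9659); from cell (2,1)
  next x-line at t=0.6182, next y-line at t=0.2278; Δt_x=3.8637, Δt_y=1.0353
    y: enter (2,0) at t=0.2278 ← occupied
  → r_4 = 0.2278
beam 5: φ=45°, α=330°
  dir = (cos 330°, sin 330°) = (0.8660, -0.5000); from cell (2,1)
  next x-line at t=0.1848, next y-line at t=0.4400; Δt_x=1.1547, Δt_y=2.0000
    x: enter (3,1) at t=0.1848
    y: enter (3,0) at t=0.4400 ← occupied
  → r_5 = 0.4400
beam 6: φ=90°, α=15°
  dir = (cos 15°, sin 15°) = (0.9659, 0.2588); from cell (2,1)
  next x-line at t=0.1656, next y-line at t=3.0137; Δt_x=1.0353, Δt_y=3.8637
    x: enter (3,1) at t=0.1656
    x: enter (4,1) at t=1.2009 ← occupied
  → r_6 = 1.2009
beam 7: φ=135°, α=60°
  dir = (cos 60°, sin 60°) = (0.5000, 0.8660); from cell (2,1)
  next x-line at t=0.3200, next y-line at t=0.9007; Δt_x=2.0000, Δt_y=1.1547
    x: enter (3,1) at t=0.3200
    y: enter (3,2) at t=0.9007
    y: enter (3,3) at t=2.0554
    x: enter (4,3) at t=2.3200 ← occupied
  → r_7 = 2.3200

ranges = [0.9699, 0.8500, 0.2540, 0.2278, 0.4400, 1.2009, 2.3200]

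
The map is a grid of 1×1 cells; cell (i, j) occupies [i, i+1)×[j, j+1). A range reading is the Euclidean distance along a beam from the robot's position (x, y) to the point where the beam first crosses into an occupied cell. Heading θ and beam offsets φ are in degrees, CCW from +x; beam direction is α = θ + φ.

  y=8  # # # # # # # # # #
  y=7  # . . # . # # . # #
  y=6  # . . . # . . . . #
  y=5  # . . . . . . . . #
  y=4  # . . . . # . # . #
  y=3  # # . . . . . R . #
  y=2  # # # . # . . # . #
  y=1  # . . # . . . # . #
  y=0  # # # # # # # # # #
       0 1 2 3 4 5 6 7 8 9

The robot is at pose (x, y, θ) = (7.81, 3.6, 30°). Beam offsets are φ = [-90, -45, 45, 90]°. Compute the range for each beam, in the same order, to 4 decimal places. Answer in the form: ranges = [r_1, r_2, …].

ranges = [2.3800, 1.2320, 0.4141, 0.4619]

beam 1: φ=-90°, α=300°
  cosα=0.5000 sinα=-0.8660 | (7,3) | tMaxX 0.3800 tMaxY 0.6928 | tΔX 2.0000 tΔY 1.1547
    t=0.3800 [x] (8,3)
    t=0.6928 [y] (8,2)
    t=1.8475 [y] (8,1)
    t=2.3800 [x] (9,1) — stop
  → r_1 = 2.3800
beam 2: φ=-45°, α=345°
  cosα=0.9659 sinα=-0.2588 | (7,3) | tMaxX 0.1967 tMaxY 2.3182 | tΔX 1.0353 tΔY 3.8637
    t=0.1967 [x] (8,3)
    t=1.2320 [x] (9,3) — stop
  → r_2 = 1.2320
beam 3: φ=45°, α=75°
  cosα=0.2588 sinα=0.9659 | (7,3) | tMaxX 0.7341 tMaxY 0.4141 | tΔX 3.8637 tΔY 1.0353
    t=0.4141 [y] (7,4) — stop
  → r_3 = 0.4141
beam 4: φ=90°, α=120°
  cosα=-0.5000 sinα=0.8660 | (7,3) | tMaxX 1.6200 tMaxY 0.4619 | tΔX 2.0000 tΔY 1.1547
    t=0.4619 [y] (7,4) — stop
  → r_4 = 0.4619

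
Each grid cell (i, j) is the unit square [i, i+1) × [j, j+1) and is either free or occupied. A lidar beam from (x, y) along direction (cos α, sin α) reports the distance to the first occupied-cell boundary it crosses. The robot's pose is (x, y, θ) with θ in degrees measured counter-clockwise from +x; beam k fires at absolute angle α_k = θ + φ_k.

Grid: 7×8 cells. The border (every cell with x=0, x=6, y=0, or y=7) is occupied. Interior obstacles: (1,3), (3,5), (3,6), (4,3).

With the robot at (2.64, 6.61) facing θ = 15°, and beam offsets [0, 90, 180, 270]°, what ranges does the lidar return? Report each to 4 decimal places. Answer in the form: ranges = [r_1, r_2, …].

beam 1: φ=0°, α=15°
  dir = (cos 15°, sin 15°) = (0.9659, 0.2588); from cell (2,6)
  next x-line at t=0.3727, next y-line at t=1.5068; Δt_x=1.0353, Δt_y=3.8637
    x: enter (3,6) at t=0.3727 ← occupied
  → r_1 = 0.3727
beam 2: φ=90°, α=105°
  dir = (cos 105°, sin 105°) = (-0.2588, 0.9659); from cell (2,6)
  next x-line at t=2.4728, next y-line at t=0.4038; Δt_x=3.8637, Δt_y=1.0353
    y: enter (2,7) at t=0.4038 ← occupied
  → r_2 = 0.4038
beam 3: φ=180°, α=195°
  dir = (cos 195°, sin 195°) = (-0.9659, -0.2588); from cell (2,6)
  next x-line at t=0.6626, next y-line at t=2.3569; Δt_x=1.0353, Δt_y=3.8637
    x: enter (1,6) at t=0.6626
    x: enter (0,6) at t=1.6979 ← occupied
  → r_3 = 1.6979
beam 4: φ=270°, α=285°
  dir = (cos 285°, sin 285°) = (0.2588, -0.9659); from cell (2,6)
  next x-line at t=1.3909, next y-line at t=0.6315; Δt_x=3.8637, Δt_y=1.0353
    y: enter (2,5) at t=0.6315
    x: enter (3,5) at t=1.3909 ← occupied
  → r_4 = 1.3909

ranges = [0.3727, 0.4038, 1.6979, 1.3909]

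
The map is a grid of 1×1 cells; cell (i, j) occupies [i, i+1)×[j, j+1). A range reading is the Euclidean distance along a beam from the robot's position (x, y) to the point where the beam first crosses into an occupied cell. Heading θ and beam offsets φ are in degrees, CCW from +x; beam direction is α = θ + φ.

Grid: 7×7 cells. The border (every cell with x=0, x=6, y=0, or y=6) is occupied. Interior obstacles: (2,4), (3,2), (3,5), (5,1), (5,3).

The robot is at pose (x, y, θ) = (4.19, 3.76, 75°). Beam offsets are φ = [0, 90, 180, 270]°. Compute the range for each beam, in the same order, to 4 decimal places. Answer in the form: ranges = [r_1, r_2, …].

beam 1: φ=0°, α=75°
  dir = (cos 75°, sin 75°) = (0.2588, 0.9659); from cell (4,3)
  next x-line at t=3.1296, next y-line at t=0.2485; Δt_x=3.8637, Δt_y=1.0353
    y: enter (4,4) at t=0.2485
    y: enter (4,5) at t=1.2837
    y: enter (4,6) at t=2.3190 ← occupied
  → r_1 = 2.3190
beam 2: φ=90°, α=165°
  dir = (cos 165°, sin 165°) = (-0.9659, 0.2588); from cell (4,3)
  next x-line at t=0.1967, next y-line at t=0.9273; Δt_x=1.0353, Δt_y=3.8637
    x: enter (3,3) at t=0.1967
    y: enter (3,4) at t=0.9273
    x: enter (2,4) at t=1.2320 ← occupied
  → r_2 = 1.2320
beam 3: φ=180°, α=255°
  dir = (cos 255°, sin 255°) = (-0.2588, -0.9659); from cell (4,3)
  next x-line at t=0.7341, next y-line at t=0.7868; Δt_x=3.8637, Δt_y=1.0353
    x: enter (3,3) at t=0.7341
    y: enter (3,2) at t=0.7868 ← occupied
  → r_3 = 0.7868
beam 4: φ=270°, α=345°
  dir = (cos 345°, sin 345°) = (0.9659, -0.2588); from cell (4,3)
  next x-line at t=0.8386, next y-line at t=2.9364; Δt_x=1.0353, Δt_y=3.8637
    x: enter (5,3) at t=0.8386 ← occupied
  → r_4 = 0.8386

ranges = [2.3190, 1.2320, 0.7868, 0.8386]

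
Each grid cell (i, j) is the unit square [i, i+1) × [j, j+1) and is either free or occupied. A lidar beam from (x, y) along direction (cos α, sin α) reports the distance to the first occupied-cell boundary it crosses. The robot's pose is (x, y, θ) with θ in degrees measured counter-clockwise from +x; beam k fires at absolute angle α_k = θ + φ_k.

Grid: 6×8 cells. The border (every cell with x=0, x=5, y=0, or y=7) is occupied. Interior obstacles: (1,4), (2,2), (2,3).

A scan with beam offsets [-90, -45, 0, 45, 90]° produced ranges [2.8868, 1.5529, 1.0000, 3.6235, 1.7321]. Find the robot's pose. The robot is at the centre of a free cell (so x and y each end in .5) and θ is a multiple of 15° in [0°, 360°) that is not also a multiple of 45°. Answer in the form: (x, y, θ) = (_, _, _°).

(x, y, θ) = (3.5, 4.5, 240°)

Candidates: 21 free-cell centres × 16 headings = 336 poses. Raycast each; keep the one whose scan matches to 4 dp.
  (4.5, 1.5, 255°): beam 1 = 1.9319 ≠ 2.8868 ✗
  (2.5, 6.5, 165°): beam 1 = 0.5176 ≠ 2.8868 ✗
  (3.5, 3.5, 255°): beam 1 = 0.5176 ≠ 2.8868 ✗
  …
  (3.5, 4.5, 240°): r_1=2.8868, r_2=1.5529, r_3=1.0000, r_4=3.6235, r_5=1.7321 — all match ✓
Unique over the lattice → pose = (3.5, 4.5, 240°).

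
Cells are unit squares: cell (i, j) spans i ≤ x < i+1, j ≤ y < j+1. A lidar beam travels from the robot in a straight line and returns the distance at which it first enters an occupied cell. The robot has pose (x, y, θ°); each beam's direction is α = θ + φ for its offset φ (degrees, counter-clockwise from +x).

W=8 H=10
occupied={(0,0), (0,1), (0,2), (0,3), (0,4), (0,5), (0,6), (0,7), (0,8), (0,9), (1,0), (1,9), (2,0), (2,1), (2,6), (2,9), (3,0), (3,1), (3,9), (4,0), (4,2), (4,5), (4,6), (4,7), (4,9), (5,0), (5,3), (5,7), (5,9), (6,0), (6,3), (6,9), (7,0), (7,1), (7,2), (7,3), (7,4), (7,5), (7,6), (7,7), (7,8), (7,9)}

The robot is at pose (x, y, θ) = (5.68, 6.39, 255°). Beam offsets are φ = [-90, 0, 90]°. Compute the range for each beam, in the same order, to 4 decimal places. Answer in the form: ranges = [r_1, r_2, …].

ranges = [0.7040, 2.4743, 1.3666]

beam 1: φ=-90°, α=165°
  d=(-0.9659,0.2588)  start (5,6)  tX=0.7040 tY=2.3569  stride 1/|dx|=1.0353 1/|dy|=3.8637
    cross x-line → (4,6), t=0.7040 (wall)
  → r_1 = 0.7040
beam 2: φ=0°, α=255°
  d=(-0.2588,-0.9659)  start (5,6)  tX=2.6273 tY=0.4038  stride 1/|dx|=3.8637 1/|dy|=1.0353
    cross y-line → (5,5), t=0.4038
    cross y-line → (5,4), t=1.4390
    cross y-line → (5,3), t=2.4743 (wall)
  → r_2 = 2.4743
beam 3: φ=90°, α=345°
  d=(0.9659,-0.2588)  start (5,6)  tX=0.3313 tY=1.5068  stride 1/|dx|=1.0353 1/|dy|=3.8637
    cross x-line → (6,6), t=0.3313
    cross x-line → (7,6), t=1.3666 (wall)
  → r_3 = 1.3666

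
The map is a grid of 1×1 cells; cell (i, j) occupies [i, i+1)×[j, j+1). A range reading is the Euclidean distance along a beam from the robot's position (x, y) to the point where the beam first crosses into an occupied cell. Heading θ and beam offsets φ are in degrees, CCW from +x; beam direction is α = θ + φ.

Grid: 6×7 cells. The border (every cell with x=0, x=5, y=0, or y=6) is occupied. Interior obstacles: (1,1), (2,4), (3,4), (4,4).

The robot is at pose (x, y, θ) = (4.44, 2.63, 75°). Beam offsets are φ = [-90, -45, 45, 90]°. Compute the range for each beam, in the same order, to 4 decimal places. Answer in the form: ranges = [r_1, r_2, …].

beam 1: φ=-90°, α=345°
  cosα=0.9659 sinα=-0.2588 | (4,2) | tMaxX 0.5798 tMaxY 2.4341 | tΔX 1.0353 tΔY 3.8637
    t=0.5798 [x] (5,2) — stop
  → r_1 = 0.5798
beam 2: φ=-45°, α=30°
  cosα=0.8660 sinα=0.5000 | (4,2) | tMaxX 0.6466 tMaxY 0.7400 | tΔX 1.1547 tΔY 2.0000
    t=0.6466 [x] (5,2) — stop
  → r_2 = 0.6466
beam 3: φ=45°, α=120°
  cosα=-0.5000 sinα=0.8660 | (4,2) | tMaxX 0.8800 tMaxY 0.4272 | tΔX 2.0000 tΔY 1.1547
    t=0.4272 [y] (4,3)
    t=0.8800 [x] (3,3)
    t=1.5819 [y] (3,4) — stop
  → r_3 = 1.5819
beam 4: φ=90°, α=165°
  cosα=-0.9659 sinα=0.2588 | (4,2) | tMaxX 0.4555 tMaxY 1.4296 | tΔX 1.0353 tΔY 3.8637
    t=0.4555 [x] (3,2)
    t=1.4296 [y] (3,3)
    t=1.4908 [x] (2,3)
    t=2.5261 [x] (1,3)
    t=3.5614 [x] (0,3) — stop
  → r_4 = 3.5614

ranges = [0.5798, 0.6466, 1.5819, 3.5614]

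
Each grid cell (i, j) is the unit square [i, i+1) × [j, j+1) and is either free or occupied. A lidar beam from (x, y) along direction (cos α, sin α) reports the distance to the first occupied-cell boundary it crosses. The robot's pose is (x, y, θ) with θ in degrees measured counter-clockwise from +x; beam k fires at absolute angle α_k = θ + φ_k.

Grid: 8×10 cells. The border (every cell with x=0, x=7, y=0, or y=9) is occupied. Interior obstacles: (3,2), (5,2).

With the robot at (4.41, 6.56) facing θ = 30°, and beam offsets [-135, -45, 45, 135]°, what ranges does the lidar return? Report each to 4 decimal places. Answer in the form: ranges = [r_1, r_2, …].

ranges = [3.6856, 2.6814, 2.5261, 3.5303]

beam 1: φ=-135°, α=255°
  dir = (cos 255°, sin 255°) = (-0.2588, -0.9659); from cell (4,6)
  next x-line at t=1.5841, next y-line at t=0.5798; Δt_x=3.8637, Δt_y=1.0353
    y: enter (4,5) at t=0.5798
    x: enter (3,5) at t=1.5841
    y: enter (3,4) at t=1.6150
    y: enter (3,3) at t=2.6503
    y: enter (3,2) at t=3.6856 ← occupied
  → r_1 = 3.6856
beam 2: φ=-45°, α=345°
  dir = (cos 345°, sin 345°) = (0.9659, -0.2588); from cell (4,6)
  next x-line at t=0.6108, next y-line at t=2.1637; Δt_x=1.0353, Δt_y=3.8637
    x: enter (5,6) at t=0.6108
    x: enter (6,6) at t=1.6461
    y: enter (6,5) at t=2.1637
    x: enter (7,5) at t=2.6814 ← occupied
  → r_2 = 2.6814
beam 3: φ=45°, α=75°
  dir = (cos 75°, sin 75°) = (0.2588, 0.9659); from cell (4,6)
  next x-line at t=2.2796, next y-line at t=0.4555; Δt_x=3.8637, Δt_y=1.0353
    y: enter (4,7) at t=0.4555
    y: enter (4,8) at t=1.4908
    x: enter (5,8) at t=2.2796
    y: enter (5,9) at t=2.5261 ← occupied
  → r_3 = 2.5261
beam 4: φ=135°, α=165°
  dir = (cos 165°, sin 165°) = (-0.9659, 0.2588); from cell (4,6)
  next x-line at t=0.4245, next y-line at t=1.7000; Δt_x=1.0353, Δt_y=3.8637
    x: enter (3,6) at t=0.4245
    x: enter (2,6) at t=1.4597
    y: enter (2,7) at t=1.7000
    x: enter (1,7) at t=2.4950
    x: enter (0,7) at t=3.5303 ← occupied
  → r_4 = 3.5303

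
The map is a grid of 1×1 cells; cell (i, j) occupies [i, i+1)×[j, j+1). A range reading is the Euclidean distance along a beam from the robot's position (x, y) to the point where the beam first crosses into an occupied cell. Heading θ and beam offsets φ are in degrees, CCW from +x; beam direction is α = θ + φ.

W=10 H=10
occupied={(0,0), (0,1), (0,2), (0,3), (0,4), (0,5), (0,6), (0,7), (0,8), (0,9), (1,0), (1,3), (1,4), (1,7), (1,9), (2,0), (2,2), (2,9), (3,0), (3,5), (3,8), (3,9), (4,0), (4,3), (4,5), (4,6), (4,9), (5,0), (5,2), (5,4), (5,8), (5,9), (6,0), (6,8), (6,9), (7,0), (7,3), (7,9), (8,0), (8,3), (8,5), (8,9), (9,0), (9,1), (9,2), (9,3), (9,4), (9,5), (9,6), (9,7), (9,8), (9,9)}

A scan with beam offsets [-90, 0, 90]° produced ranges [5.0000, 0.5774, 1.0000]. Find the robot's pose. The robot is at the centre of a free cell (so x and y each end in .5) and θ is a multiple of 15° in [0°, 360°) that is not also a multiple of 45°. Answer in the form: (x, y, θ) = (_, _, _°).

Candidates: 48 free-cell centres × 16 headings = 768 poses. Raycast each; keep the one whose scan matches to 4 dp.
  (6.5, 4.5, 120°): beam 1 = 1.7321 ≠ 5.0000 ✗
  (3.5, 2.5, 210°): beam 3 = 1.7321 ≠ 1.0000 ✗
  (8.5, 6.5, 105°): beam 1 = 0.5176 ≠ 5.0000 ✗
  (3.5, 2.5, 300°): beam 1 = 0.5774 ≠ 5.0000 ✗
  …
  (6.5, 4.5, 210°): r_1=5.0000, r_2=0.5774, r_3=1.0000 — all match ✓
No second candidate reproduces the full scan.

(x, y, θ) = (6.5, 4.5, 210°)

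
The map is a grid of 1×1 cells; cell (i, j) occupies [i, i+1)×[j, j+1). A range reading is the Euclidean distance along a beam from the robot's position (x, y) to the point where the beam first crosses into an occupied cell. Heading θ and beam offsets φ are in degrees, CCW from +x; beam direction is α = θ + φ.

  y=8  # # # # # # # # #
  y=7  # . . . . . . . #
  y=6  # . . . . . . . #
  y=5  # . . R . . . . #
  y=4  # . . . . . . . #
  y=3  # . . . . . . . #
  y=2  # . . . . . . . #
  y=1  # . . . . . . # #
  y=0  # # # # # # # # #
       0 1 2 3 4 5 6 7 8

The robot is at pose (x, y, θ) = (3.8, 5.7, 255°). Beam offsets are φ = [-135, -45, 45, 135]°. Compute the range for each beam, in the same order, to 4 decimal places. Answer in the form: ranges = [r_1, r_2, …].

ranges = [2.6558, 3.2332, 5.4271, 4.6000]

beam 1: φ=-135°, α=120°
  cosα=-0.5000 sinα=0.8660 | (3,5) | tMaxX 1.6000 tMaxY 0.3464 | tΔX 2.0000 tΔY 1.1547
    t=0.3464 [y] (3,6)
    t=1.5011 [y] (3,7)
    t=1.6000 [x] (2,7)
    t=2.6558 [y] (2,8) — stop
  → r_1 = 2.6558
beam 2: φ=-45°, α=210°
  cosα=-0.8660 sinα=-0.5000 | (3,5) | tMaxX 0.9238 tMaxY 1.4000 | tΔX 1.1547 tΔY 2.0000
    t=0.9238 [x] (2,5)
    t=1.4000 [y] (2,4)
    t=2.0785 [x] (1,4)
    t=3.2332 [x] (0,4) — stop
  → r_2 = 3.2332
beam 3: φ=45°, α=300°
  cosα=0.5000 sinα=-0.8660 | (3,5) | tMaxX 0.4000 tMaxY 0.8083 | tΔX 2.0000 tΔY 1.1547
    t=0.4000 [x] (4,5)
    t=0.8083 [y] (4,4)
    t=1.9630 [y] (4,3)
    t=2.4000 [x] (5,3)
    t=3.1177 [y] (5,2)
    t=4.2724 [y] (5,1)
    t=4.4000 [x] (6,1)
    t=5.4271 [y] (6,0) — stop
  → r_3 = 5.4271
beam 4: φ=135°, α=30°
  cosα=0.8660 sinα=0.5000 | (3,5) | tMaxX 0.2309 tMaxY 0.6000 | tΔX 1.1547 tΔY 2.0000
    t=0.2309 [x] (4,5)
    t=0.6000 [y] (4,6)
    t=1.3856 [x] (5,6)
    t=2.5403 [x] (6,6)
    t=2.6000 [y] (6,7)
    t=3.6950 [x] (7,7)
    t=4.6000 [y] (7,8) — stop
  → r_4 = 4.6000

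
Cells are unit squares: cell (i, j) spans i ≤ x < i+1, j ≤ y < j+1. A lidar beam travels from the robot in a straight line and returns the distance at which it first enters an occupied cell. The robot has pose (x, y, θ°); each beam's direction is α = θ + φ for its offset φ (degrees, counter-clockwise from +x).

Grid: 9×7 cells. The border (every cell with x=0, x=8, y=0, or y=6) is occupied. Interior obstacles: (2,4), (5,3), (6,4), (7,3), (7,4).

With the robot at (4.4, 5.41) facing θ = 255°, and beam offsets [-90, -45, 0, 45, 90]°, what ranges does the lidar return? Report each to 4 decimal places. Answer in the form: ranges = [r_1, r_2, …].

ranges = [2.2796, 1.6166, 4.5656, 1.6281, 1.6564]

beam 1: φ=-90°, α=165°
  d=(-0.9659,0.2588)  start (4,5)  tX=0.4141 tY=2.2796  stride 1/|dx|=1.0353 1/|dy|=3.8637
    cross x-line → (3,5), t=0.4141
    cross x-line → (2,5), t=1.4494
    cross y-line → (2,6), t=2.2796 (wall)
  → r_1 = 2.2796
beam 2: φ=-45°, α=210°
  d=(-0.8660,-0.5000)  start (4,5)  tX=0.4619 tY=0.8200  stride 1/|dx|=1.1547 1/|dy|=2.0000
    cross x-line → (3,5), t=0.4619
    cross y-line → (3,4), t=0.8200
    cross x-line → (2,4), t=1.6166 (wall)
  → r_2 = 1.6166
beam 3: φ=0°, α=255°
  d=(-0.2588,-0.9659)  start (4,5)  tX=1.5455 tY=0.4245  stride 1/|dx|=3.8637 1/|dy|=1.0353
    cross y-line → (4,4), t=0.4245
    cross y-line → (4,3), t=1.4597
    cross x-line → (3,3), t=1.5455
    cross y-line → (3,2), t=2.4950
    cross y-line → (3,1), t=3.5303
    cross y-line → (3,0), t=4.5656 (wall)
  → r_3 = 4.5656
beam 4: φ=45°, α=300°
  d=(0.5000,-0.8660)  start (4,5)  tX=1.2000 tY=0.4734  stride 1/|dx|=2.0000 1/|dy|=1.1547
    cross y-line → (4,4), t=0.4734
    cross x-line → (5,4), t=1.2000
    cross y-line → (5,3), t=1.6281 (wall)
  → r_4 = 1.6281
beam 5: φ=90°, α=345°
  d=(0.9659,-0.2588)  start (4,5)  tX=0.6212 tY=1.5841  stride 1/|dx|=1.0353 1/|dy|=3.8637
    cross x-line → (5,5), t=0.6212
    cross y-line → (5,4), t=1.5841
    cross x-line → (6,4), t=1.6564 (wall)
  → r_5 = 1.6564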